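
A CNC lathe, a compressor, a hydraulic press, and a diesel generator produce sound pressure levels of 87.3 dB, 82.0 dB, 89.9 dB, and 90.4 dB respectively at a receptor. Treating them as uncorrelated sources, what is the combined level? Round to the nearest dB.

94 dB

For uncorrelated sources the intensities add, so convert each level to linear form, sum, and take 10·log₁₀ of the total.
Σ 10^(L/10) = 10^(87.3/10) + 10^(82.0/10) + 10^(89.9/10) + 10^(90.4/10) = 2.769e+09.
L_total = 10·log₁₀(2.769e+09) = 94.42 dB.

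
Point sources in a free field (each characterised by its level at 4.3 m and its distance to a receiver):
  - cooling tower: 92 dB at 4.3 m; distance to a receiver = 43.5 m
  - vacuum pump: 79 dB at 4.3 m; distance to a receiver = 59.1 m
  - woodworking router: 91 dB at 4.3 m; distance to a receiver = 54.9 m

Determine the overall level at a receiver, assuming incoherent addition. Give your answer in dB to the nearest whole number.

Apply inverse-square spreading to bring every level to the receiver, then sum 10^(L/10).
cooling tower: 92 − 20·log₁₀(43.5/4.3) = 92 − 20.10 = 71.90 dB.
vacuum pump: 79 − 20·log₁₀(59.1/4.3) = 79 − 22.76 = 56.24 dB.
woodworking router: 91 − 20·log₁₀(54.9/4.3) = 91 − 22.12 = 68.88 dB.
Σ 10^(L/10) = 2.363e+07 → L_total = 10·log₁₀(2.363e+07) = 73.73 dB.

74 dB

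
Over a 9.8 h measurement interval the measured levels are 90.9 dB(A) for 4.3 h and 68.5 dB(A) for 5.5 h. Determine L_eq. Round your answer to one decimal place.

Weight each interval's intensity by its duration and average over T = 9.8 h:
Σ tᵢ·10^(Lᵢ/10) = 4.3·10^(90.9/10) + 5.5·10^(68.5/10) = 5.329e+09.
L_eq = 10·log₁₀(5.329e+09/9.8) = 87.35 dB(A).

87.4 dB(A)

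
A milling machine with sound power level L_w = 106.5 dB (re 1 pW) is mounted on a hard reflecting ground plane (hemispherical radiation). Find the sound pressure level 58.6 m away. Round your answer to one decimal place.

63.2 dB

L_p = L_w − 10·log₁₀(2π·r²) with r = 58.6 m.
2π·r² = 2.158e+04 m², 10·log₁₀ of that is 43.340 dB.
L_p = 106.5 − 43.340 = 63.16 dB.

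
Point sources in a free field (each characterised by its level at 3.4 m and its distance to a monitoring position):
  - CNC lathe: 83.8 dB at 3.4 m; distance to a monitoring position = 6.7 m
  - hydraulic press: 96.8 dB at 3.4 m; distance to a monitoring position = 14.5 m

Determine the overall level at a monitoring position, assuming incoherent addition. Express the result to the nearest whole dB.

85 dB

Apply inverse-square spreading to bring every level to the receiver, then sum 10^(L/10).
CNC lathe: 83.8 − 20·log₁₀(6.7/3.4) = 83.8 − 5.89 = 77.91 dB.
hydraulic press: 96.8 − 20·log₁₀(14.5/3.4) = 96.8 − 12.60 = 84.20 dB.
Σ 10^(L/10) = 3.249e+08 → L_total = 10·log₁₀(3.249e+08) = 85.12 dB.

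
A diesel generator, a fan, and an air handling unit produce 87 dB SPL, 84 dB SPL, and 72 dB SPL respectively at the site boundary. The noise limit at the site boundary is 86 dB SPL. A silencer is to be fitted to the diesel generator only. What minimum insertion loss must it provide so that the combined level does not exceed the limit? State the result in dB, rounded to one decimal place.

Fixed contribution from the other sources: Σ 10^(L/10) = 10^(84/10) + 10^(72/10) = 2.670e+08 (84.27 dB SPL).
To meet 86 dB SPL overall, the treated diesel generator may contribute at most 10^(86/10) − 2.670e+08 = 1.311e+08, i.e. 81.18 dB SPL.
Required insertion loss = 87 − 81.18 = 5.82 dB.

5.8 dB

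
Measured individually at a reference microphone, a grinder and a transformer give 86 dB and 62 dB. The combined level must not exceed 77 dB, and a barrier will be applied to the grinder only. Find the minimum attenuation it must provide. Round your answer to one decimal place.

9.1 dB

Everything except the grinder sums to 10^(62/10) = 1.585e+06 in linear terms, 62.00 dB.
To meet 77 dB overall, the treated grinder may contribute at most 10^(77/10) − 1.585e+06 = 4.853e+07, i.e. 76.86 dB.
So the grinder must be reduced from 86 to 76.86 dB: IL = 9.14 dB.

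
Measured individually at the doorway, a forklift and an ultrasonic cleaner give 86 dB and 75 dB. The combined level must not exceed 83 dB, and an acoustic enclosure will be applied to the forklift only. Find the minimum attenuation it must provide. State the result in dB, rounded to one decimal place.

The untreated sources together contribute 10^(75/10) = 3.162e+07, i.e. 75.00 dB.
To meet 83 dB overall, the treated forklift may contribute at most 10^(83/10) − 3.162e+07 = 1.679e+08, i.e. 82.25 dB.
So the forklift must be reduced from 86 to 82.25 dB: IL = 3.75 dB.

3.7 dB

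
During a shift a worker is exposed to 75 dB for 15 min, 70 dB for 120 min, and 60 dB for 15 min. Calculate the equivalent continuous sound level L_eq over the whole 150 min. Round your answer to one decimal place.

70.5 dB

Weight each interval's intensity by its duration and average over T = 150 min:
Σ tᵢ·10^(Lᵢ/10) = 15·10^(75/10) + 120·10^(70/10) + 15·10^(60/10) = 1.689e+09.
L_eq = 10·log₁₀(1.689e+09/150) = 70.52 dB.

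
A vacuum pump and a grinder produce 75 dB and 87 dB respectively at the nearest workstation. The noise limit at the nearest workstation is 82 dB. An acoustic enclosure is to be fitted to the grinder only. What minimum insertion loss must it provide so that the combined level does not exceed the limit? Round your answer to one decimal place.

The untreated sources together contribute 10^(75/10) = 3.162e+07, i.e. 75.00 dB.
To meet 82 dB overall, the treated grinder may contribute at most 10^(82/10) − 3.162e+07 = 1.269e+08, i.e. 81.03 dB.
Required insertion loss = 87 − 81.03 = 5.97 dB.

6.0 dB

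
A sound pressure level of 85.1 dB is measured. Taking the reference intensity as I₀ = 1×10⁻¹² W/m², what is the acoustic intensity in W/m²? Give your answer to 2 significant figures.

0.00032 W/m²

L = 10·log₁₀(I/I₀) ⇒ I = I₀·10^(L/10) = 10⁻¹² × 10^8.51.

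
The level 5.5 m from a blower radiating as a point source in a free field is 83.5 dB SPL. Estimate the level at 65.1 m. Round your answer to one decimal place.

For a point source, L₂ = L₁ − 20·log₁₀(r₂/r₁).
L₂ = 83.5 − 20·log₁₀(65.1/5.5) = 83.5 − 21.464 = 62.04 dB SPL.

62.0 dB SPL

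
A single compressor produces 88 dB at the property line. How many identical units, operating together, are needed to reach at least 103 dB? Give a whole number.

N identical sources give L₁ + 10·log₁₀ N, so require 10·log₁₀ N ≥ 103 − 88 = 15.0 dB.
N ≥ 10^(15.0/10) = 31.623, so N = 32.

32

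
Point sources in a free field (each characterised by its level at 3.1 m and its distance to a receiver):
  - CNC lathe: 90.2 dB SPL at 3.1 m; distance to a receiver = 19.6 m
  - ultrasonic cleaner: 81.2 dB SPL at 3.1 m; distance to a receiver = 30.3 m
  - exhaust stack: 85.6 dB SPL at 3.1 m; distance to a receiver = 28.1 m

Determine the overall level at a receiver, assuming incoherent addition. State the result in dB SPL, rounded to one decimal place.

Apply inverse-square spreading to bring every level to the receiver, then sum 10^(L/10).
CNC lathe: 90.2 − 20·log₁₀(19.6/3.1) = 90.2 − 16.02 = 74.18 dB SPL.
ultrasonic cleaner: 81.2 − 20·log₁₀(30.3/3.1) = 81.2 − 19.80 = 61.40 dB SPL.
exhaust stack: 85.6 − 20·log₁₀(28.1/3.1) = 85.6 − 19.15 = 66.45 dB SPL.
Σ 10^(L/10) = 3.199e+07 → L_total = 10·log₁₀(3.199e+07) = 75.05 dB SPL.

75.1 dB SPL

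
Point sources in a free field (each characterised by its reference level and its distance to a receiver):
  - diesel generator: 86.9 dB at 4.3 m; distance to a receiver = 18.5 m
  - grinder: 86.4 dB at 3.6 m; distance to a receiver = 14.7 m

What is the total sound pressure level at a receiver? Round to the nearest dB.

77 dB

Propagate each source to the receiver with L = L_ref − 20·log₁₀(r/r_ref), then add intensities.
diesel generator: 86.9 − 20·log₁₀(18.5/4.3) = 86.9 − 12.67 = 74.23 dB.
grinder: 86.4 − 20·log₁₀(14.7/3.6) = 86.4 − 12.22 = 74.18 dB.
Σ 10^(L/10) = 5.264e+07 → L_total = 10·log₁₀(5.264e+07) = 77.21 dB.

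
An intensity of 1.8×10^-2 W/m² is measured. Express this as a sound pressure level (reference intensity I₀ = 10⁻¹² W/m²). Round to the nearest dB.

I/I₀ = 1.8×10^-2/10⁻¹² = 1.8×10^10, and L = 10·log₁₀(I/I₀).
L = 10·(0.2553 + 10) = 102.55 dB.

103 dB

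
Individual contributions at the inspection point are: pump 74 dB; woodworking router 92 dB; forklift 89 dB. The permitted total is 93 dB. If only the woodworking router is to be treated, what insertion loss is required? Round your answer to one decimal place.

1.3 dB

The untreated sources together contribute 10^(74/10) + 10^(89/10) = 8.194e+08, i.e. 89.14 dB.
To meet 93 dB overall, the treated woodworking router may contribute at most 10^(93/10) − 8.194e+08 = 1.176e+09, i.e. 90.70 dB.
Required insertion loss = 92 − 90.70 = 1.30 dB.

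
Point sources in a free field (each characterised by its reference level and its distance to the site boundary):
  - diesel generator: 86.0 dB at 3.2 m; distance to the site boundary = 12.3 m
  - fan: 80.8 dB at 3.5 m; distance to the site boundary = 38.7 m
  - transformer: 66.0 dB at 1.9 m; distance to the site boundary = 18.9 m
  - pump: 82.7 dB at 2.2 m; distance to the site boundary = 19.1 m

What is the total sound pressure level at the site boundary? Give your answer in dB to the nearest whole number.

75 dB

Propagate each source to the receiver with L = L_ref − 20·log₁₀(r/r_ref), then add intensities.
diesel generator: 86.0 − 20·log₁₀(12.3/3.2) = 86.0 − 11.70 = 74.30 dB.
fan: 80.8 − 20·log₁₀(38.7/3.5) = 80.8 − 20.87 = 59.93 dB.
transformer: 66.0 − 20·log₁₀(18.9/1.9) = 66.0 − 19.95 = 46.05 dB.
pump: 82.7 − 20·log₁₀(19.1/2.2) = 82.7 − 18.77 = 63.93 dB.
Σ 10^(L/10) = 3.044e+07 → L_total = 10·log₁₀(3.044e+07) = 74.83 dB.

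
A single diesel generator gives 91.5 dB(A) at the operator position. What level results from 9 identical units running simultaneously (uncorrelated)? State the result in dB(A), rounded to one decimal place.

N identical incoherent sources raise the level by 10·log₁₀ N.
L_total = 91.5 + 10·log₁₀(9) = 91.5 + 9.542 = 101.04 dB(A).

101.0 dB(A)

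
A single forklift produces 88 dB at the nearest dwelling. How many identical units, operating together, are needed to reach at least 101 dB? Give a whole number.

20

The shortfall is 101 − 88 = 13.0 dB, and N units add 10·log₁₀ N, so need 10·log₁₀ N ≥ 13.0.
N ≥ 10^(13.0/10) = 19.953, so N = 20.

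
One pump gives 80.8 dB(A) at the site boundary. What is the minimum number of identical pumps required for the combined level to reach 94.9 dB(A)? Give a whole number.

The shortfall is 94.9 − 80.8 = 14.1 dB, and N units add 10·log₁₀ N, so need 10·log₁₀ N ≥ 14.1.
N ≥ 10^(14.1/10) = 25.704, so N = 26.

26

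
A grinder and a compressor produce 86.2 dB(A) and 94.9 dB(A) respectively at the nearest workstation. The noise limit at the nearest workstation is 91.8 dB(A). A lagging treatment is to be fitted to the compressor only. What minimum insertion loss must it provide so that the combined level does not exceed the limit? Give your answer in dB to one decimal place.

Everything except the compressor sums to 10^(86.2/10) = 4.169e+08 in linear terms, 86.20 dB(A).
To meet 91.8 dB(A) overall, the treated compressor may contribute at most 10^(91.8/10) − 4.169e+08 = 1.097e+09, i.e. 90.40 dB(A).
Required insertion loss = 94.9 − 90.40 = 4.50 dB.

4.5 dB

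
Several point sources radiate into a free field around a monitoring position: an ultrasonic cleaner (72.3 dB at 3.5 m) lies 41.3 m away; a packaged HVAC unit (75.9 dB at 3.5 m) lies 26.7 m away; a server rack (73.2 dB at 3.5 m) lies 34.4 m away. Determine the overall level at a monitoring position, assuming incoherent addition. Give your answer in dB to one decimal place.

Apply inverse-square spreading to bring every level to the receiver, then sum 10^(L/10).
ultrasonic cleaner: 72.3 − 20·log₁₀(41.3/3.5) = 72.3 − 21.44 = 50.86 dB.
packaged HVAC unit: 75.9 − 20·log₁₀(26.7/3.5) = 75.9 − 17.65 = 58.25 dB.
server rack: 73.2 − 20·log₁₀(34.4/3.5) = 73.2 − 19.85 = 53.35 dB.
Σ 10^(L/10) = 1.007e+06 → L_total = 10·log₁₀(1.007e+06) = 60.03 dB.

60.0 dB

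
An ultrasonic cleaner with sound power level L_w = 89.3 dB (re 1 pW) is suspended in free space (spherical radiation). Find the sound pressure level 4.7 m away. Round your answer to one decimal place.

Free-field spherical radiation: L_p = L_w − 10·log₁₀(4π·r²), r = 4.7 m.
4π·r² = 277.6 m², 10·log₁₀ of that is 24.434 dB.
L_p = 89.3 − 24.434 = 64.87 dB.

64.9 dB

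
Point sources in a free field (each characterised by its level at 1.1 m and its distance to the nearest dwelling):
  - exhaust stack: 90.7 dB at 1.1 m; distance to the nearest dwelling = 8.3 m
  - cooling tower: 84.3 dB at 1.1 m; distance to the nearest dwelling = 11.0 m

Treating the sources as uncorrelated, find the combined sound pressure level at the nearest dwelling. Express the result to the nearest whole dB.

First find each source's level at the receiver (point-source: −20·log₁₀(r/r_ref)), then combine on an intensity basis.
exhaust stack: 90.7 − 20·log₁₀(8.3/1.1) = 90.7 − 17.55 = 73.15 dB.
cooling tower: 84.3 − 20·log₁₀(11.0/1.1) = 84.3 − 20.00 = 64.30 dB.
Σ 10^(L/10) = 2.333e+07 → L_total = 10·log₁₀(2.333e+07) = 73.68 dB.

74 dB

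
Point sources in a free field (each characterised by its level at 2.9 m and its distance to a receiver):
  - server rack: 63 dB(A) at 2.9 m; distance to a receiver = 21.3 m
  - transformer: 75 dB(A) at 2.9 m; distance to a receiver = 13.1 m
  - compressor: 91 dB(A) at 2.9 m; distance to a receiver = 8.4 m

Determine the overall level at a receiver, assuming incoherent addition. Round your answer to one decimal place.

First find each source's level at the receiver (point-source: −20·log₁₀(r/r_ref)), then combine on an intensity basis.
server rack: 63 − 20·log₁₀(21.3/2.9) = 63 − 17.32 = 45.68 dB(A).
transformer: 75 − 20·log₁₀(13.1/2.9) = 75 − 13.10 = 61.90 dB(A).
compressor: 91 − 20·log₁₀(8.4/2.9) = 91 − 9.24 = 81.76 dB(A).
Σ 10^(L/10) = 1.516e+08 → L_total = 10·log₁₀(1.516e+08) = 81.81 dB(A).

81.8 dB(A)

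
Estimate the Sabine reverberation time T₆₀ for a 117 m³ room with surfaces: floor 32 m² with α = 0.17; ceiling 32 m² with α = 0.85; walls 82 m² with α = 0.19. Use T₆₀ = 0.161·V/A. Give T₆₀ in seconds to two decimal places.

0.39 s

Summing Sᵢαᵢ: 32·0.17 + 32·0.85 + 82·0.19 = 48.22 m².
T₆₀ = 0.161 × 117 / 48.22 = 0.391 s.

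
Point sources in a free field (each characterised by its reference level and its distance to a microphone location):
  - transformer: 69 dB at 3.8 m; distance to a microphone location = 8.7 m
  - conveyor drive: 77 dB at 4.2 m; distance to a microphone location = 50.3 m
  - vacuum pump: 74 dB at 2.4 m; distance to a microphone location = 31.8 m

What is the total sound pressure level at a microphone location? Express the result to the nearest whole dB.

63 dB

First find each source's level at the receiver (point-source: −20·log₁₀(r/r_ref)), then combine on an intensity basis.
transformer: 69 − 20·log₁₀(8.7/3.8) = 69 − 7.19 = 61.81 dB.
conveyor drive: 77 − 20·log₁₀(50.3/4.2) = 77 − 21.57 = 55.43 dB.
vacuum pump: 74 − 20·log₁₀(31.8/2.4) = 74 − 22.44 = 51.56 dB.
Σ 10^(L/10) = 2.008e+06 → L_total = 10·log₁₀(2.008e+06) = 63.03 dB.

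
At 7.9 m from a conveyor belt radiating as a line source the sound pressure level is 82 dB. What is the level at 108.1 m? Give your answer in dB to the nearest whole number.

Line-source attenuation: ΔL = 10·log₁₀(r₂/r₁) = 10·log₁₀(108.1/7.9) = 11.362 dB.
L₂ = 82 − 10·log₁₀(108.1/7.9) = 82 − 11.362 = 70.64 dB.

71 dB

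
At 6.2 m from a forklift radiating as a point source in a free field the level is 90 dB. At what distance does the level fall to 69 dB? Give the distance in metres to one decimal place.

69.6 m

The 21.0 dB drop corresponds to a distance ratio of 10^(21.0/20) for a point source.
r₂ = 6.2·10^((90−69)/20) = 6.2·10^(21.0/20) = 69.57 m.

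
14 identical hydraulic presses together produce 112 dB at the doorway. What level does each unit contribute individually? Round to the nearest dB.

101 dB

14 equal contributions raise the level by 10·log₁₀ 14 = 11.461 dB, so each unit alone gives 112 − 11.461.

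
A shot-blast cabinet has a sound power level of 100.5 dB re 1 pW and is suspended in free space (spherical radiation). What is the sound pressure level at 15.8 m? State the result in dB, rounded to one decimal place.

L_p = L_w − 10·log₁₀(4π·r²) with r = 15.8 m.
4π·r² = 3137 m², 10·log₁₀ of that is 34.965 dB.
L_p = 100.5 − 34.965 = 65.53 dB.

65.5 dB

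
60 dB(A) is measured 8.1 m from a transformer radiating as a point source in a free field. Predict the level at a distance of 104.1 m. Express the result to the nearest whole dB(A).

38 dB(A)

Spherical spreading from a point source gives a 20·log₁₀(r₂/r₁) drop.
L₂ = 60 − 20·log₁₀(104.1/8.1) = 60 − 22.179 = 37.82 dB(A).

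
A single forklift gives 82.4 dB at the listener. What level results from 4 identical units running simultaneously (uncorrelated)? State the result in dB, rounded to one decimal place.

88.4 dB

L_total = L₁ + 10·log₁₀ N for N identical incoherent sources.
L_total = 82.4 + 10·log₁₀(4) = 82.4 + 6.021 = 88.42 dB.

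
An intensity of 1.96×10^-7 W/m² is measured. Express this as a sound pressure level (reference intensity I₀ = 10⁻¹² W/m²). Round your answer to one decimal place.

I/I₀ = 1.96×10^-7/10⁻¹² = 1.96×10^5, and L = 10·log₁₀(I/I₀).
L = 10·(0.2923 + 5) = 52.92 dB.

52.9 dB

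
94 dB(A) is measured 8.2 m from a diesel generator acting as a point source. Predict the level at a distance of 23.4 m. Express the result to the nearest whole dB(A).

Point-source attenuation: ΔL = 20·log₁₀(r₂/r₁) = 20·log₁₀(23.4/8.2) = 9.108 dB.
L₂ = 94 − 20·log₁₀(23.4/8.2) = 94 − 9.108 = 84.89 dB(A).

85 dB(A)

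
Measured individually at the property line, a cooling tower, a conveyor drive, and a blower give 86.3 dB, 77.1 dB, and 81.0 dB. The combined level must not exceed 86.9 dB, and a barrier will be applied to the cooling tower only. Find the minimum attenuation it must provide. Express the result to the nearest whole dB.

1 dB

The untreated sources together contribute 10^(77.1/10) + 10^(81.0/10) = 1.772e+08, i.e. 82.48 dB.
The limit corresponds to 10^(86.9/10) = 4.898e+08; subtracting the fixed part leaves 3.126e+08 for the cooling tower, i.e. 84.95 dB.
So the cooling tower must be reduced from 86.3 to 84.95 dB: IL = 1.35 dB.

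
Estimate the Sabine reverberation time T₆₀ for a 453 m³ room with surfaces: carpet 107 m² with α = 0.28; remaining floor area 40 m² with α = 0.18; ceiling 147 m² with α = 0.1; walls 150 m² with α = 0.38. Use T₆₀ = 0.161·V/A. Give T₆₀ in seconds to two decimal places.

Summing Sᵢαᵢ: 107·0.28 + 40·0.18 + 147·0.1 + 150·0.38 = 108.86 m².
T₆₀ = 0.161 × 453 / 108.86 = 0.670 s.

0.67 s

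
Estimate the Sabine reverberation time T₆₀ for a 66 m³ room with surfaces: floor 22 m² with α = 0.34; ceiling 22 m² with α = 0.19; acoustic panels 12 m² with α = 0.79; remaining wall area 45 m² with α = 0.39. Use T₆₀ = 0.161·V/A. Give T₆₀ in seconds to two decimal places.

0.27 s

Summing Sᵢαᵢ: 22·0.34 + 22·0.19 + 12·0.79 + 45·0.39 = 38.69 m².
T₆₀ = 0.161 × 66 / 38.69 = 0.275 s.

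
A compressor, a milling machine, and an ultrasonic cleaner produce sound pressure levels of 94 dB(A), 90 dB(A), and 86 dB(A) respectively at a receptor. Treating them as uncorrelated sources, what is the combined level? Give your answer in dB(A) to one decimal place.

95.9 dB(A)

For uncorrelated sources the intensities add, so convert each level to linear form, sum, and take 10·log₁₀ of the total.
Σ 10^(L/10) = 10^(94/10) + 10^(90/10) + 10^(86/10) = 3.910e+09.
L_total = 10·log₁₀(3.910e+09) = 95.92 dB(A).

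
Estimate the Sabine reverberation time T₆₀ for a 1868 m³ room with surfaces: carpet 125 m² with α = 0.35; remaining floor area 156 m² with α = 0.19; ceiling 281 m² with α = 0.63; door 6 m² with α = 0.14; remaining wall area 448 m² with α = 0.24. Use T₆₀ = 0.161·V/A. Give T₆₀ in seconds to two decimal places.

0.84 s

Summing Sᵢαᵢ: 125·0.35 + 156·0.19 + 281·0.63 + 6·0.14 + 448·0.24 = 358.78 m².
T₆₀ = 0.161 × 1868 / 358.78 = 0.838 s.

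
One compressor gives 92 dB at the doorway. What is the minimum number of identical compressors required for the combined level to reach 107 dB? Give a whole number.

32

N identical sources give L₁ + 10·log₁₀ N, so require 10·log₁₀ N ≥ 107 − 92 = 15.0 dB.
N ≥ 10^(15.0/10) = 31.623, so N = 32.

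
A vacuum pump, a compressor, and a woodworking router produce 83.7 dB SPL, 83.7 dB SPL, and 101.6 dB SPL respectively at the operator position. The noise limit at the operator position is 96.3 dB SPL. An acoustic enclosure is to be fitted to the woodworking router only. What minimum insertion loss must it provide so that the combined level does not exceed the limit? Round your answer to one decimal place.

Fixed contribution from the other sources: Σ 10^(L/10) = 10^(83.7/10) + 10^(83.7/10) = 4.688e+08 (86.71 dB SPL).
To meet 96.3 dB SPL overall, the treated woodworking router may contribute at most 10^(96.3/10) − 4.688e+08 = 3.797e+09, i.e. 95.79 dB SPL.
So the woodworking router must be reduced from 101.6 to 95.79 dB SPL: IL = 5.81 dB.

5.8 dB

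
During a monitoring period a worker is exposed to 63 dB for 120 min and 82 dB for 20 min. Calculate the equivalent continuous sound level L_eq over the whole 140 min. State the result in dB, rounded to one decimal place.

73.9 dB

The energy average is taken in the linear domain: L_eq = 10·log₁₀[(Σ tᵢ·10^(Lᵢ/10))/T], T = 140 min.
Σ tᵢ·10^(Lᵢ/10) = 120·10^(63/10) + 20·10^(82/10) = 3.409e+09.
L_eq = 10·log₁₀(3.409e+09/140) = 73.87 dB.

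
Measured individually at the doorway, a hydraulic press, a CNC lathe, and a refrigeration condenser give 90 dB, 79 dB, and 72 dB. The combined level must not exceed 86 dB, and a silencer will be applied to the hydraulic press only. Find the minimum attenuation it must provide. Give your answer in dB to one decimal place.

The untreated sources together contribute 10^(79/10) + 10^(72/10) = 9.528e+07, i.e. 79.79 dB.
To meet 86 dB overall, the treated hydraulic press may contribute at most 10^(86/10) − 9.528e+07 = 3.028e+08, i.e. 84.81 dB.
So the hydraulic press must be reduced from 90 to 84.81 dB: IL = 5.19 dB.

5.2 dB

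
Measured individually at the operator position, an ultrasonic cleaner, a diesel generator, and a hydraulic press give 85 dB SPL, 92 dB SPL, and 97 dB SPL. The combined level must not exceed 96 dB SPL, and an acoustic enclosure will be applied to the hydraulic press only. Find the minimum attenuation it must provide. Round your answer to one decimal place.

3.8 dB

Everything except the hydraulic press sums to 10^(85/10) + 10^(92/10) = 1.901e+09 in linear terms, 92.79 dB SPL.
To meet 96 dB SPL overall, the treated hydraulic press may contribute at most 10^(96/10) − 1.901e+09 = 2.080e+09, i.e. 93.18 dB SPL.
Required insertion loss = 97 − 93.18 = 3.82 dB.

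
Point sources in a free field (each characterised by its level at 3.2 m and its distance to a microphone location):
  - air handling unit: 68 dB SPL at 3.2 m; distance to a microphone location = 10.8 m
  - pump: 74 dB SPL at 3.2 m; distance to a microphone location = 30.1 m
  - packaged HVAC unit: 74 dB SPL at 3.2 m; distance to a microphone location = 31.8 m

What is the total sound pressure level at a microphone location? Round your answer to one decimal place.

60.4 dB SPL

First find each source's level at the receiver (point-source: −20·log₁₀(r/r_ref)), then combine on an intensity basis.
air handling unit: 68 − 20·log₁₀(10.8/3.2) = 68 − 10.57 = 57.43 dB SPL.
pump: 74 − 20·log₁₀(30.1/3.2) = 74 − 19.47 = 54.53 dB SPL.
packaged HVAC unit: 74 − 20·log₁₀(31.8/3.2) = 74 − 19.95 = 54.05 dB SPL.
Σ 10^(L/10) = 1.092e+06 → L_total = 10·log₁₀(1.092e+06) = 60.38 dB SPL.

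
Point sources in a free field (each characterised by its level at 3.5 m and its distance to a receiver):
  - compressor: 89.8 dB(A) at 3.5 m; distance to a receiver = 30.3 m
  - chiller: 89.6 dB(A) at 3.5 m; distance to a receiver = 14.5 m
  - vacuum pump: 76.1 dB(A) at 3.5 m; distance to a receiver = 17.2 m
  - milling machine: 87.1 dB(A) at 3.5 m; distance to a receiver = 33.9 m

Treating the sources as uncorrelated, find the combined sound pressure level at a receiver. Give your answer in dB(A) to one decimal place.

Apply inverse-square spreading to bring every level to the receiver, then sum 10^(L/10).
compressor: 89.8 − 20·log₁₀(30.3/3.5) = 89.8 − 18.75 = 71.05 dB(A).
chiller: 89.6 − 20·log₁₀(14.5/3.5) = 89.6 − 12.35 = 77.25 dB(A).
vacuum pump: 76.1 − 20·log₁₀(17.2/3.5) = 76.1 − 13.83 = 62.27 dB(A).
milling machine: 87.1 − 20·log₁₀(33.9/3.5) = 87.1 − 19.72 = 67.38 dB(A).
Σ 10^(L/10) = 7.303e+07 → L_total = 10·log₁₀(7.303e+07) = 78.64 dB(A).

78.6 dB(A)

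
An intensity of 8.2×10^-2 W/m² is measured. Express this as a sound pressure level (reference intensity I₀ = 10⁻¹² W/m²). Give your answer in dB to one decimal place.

I/I₀ = 8.2×10^-2/10⁻¹² = 8.2×10^10, and L = 10·log₁₀(I/I₀).
L = 10·(0.9138 + 10) = 109.14 dB.

109.1 dB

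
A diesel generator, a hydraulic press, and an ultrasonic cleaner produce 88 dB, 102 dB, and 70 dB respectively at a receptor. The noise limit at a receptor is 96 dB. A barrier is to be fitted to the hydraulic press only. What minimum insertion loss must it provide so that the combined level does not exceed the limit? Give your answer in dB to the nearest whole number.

7 dB

The untreated sources together contribute 10^(88/10) + 10^(70/10) = 6.410e+08, i.e. 88.07 dB.
To meet 96 dB overall, the treated hydraulic press may contribute at most 10^(96/10) − 6.410e+08 = 3.340e+09, i.e. 95.24 dB.
Required insertion loss = 102 − 95.24 = 6.76 dB.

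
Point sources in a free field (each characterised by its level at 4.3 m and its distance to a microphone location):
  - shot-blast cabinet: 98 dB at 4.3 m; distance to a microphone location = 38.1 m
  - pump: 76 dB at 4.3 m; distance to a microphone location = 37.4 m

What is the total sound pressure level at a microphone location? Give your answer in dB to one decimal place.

79.1 dB

Apply inverse-square spreading to bring every level to the receiver, then sum 10^(L/10).
shot-blast cabinet: 98 − 20·log₁₀(38.1/4.3) = 98 − 18.95 = 79.05 dB.
pump: 76 − 20·log₁₀(37.4/4.3) = 76 − 18.79 = 57.21 dB.
Σ 10^(L/10) = 8.089e+07 → L_total = 10·log₁₀(8.089e+07) = 79.08 dB.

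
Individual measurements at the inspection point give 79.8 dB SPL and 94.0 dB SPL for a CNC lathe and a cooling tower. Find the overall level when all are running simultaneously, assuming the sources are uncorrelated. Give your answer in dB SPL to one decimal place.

Incoherent sources combine by intensity addition: L_total = 10·log₁₀(Σ 10^(L_i/10)).
Σ 10^(L/10) = 10^(79.8/10) + 10^(94.0/10) = 2.607e+09.
L_total = 10·log₁₀(2.607e+09) = 94.16 dB SPL.

94.2 dB SPL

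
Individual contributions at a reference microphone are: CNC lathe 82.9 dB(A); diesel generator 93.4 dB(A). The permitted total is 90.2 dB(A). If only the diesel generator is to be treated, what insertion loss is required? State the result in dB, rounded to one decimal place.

4.1 dB

Everything except the diesel generator sums to 10^(82.9/10) = 1.950e+08 in linear terms, 82.90 dB(A).
The limit corresponds to 10^(90.2/10) = 1.047e+09; subtracting the fixed part leaves 8.521e+08 for the diesel generator, i.e. 89.31 dB(A).
Required insertion loss = 93.4 − 89.31 = 4.09 dB.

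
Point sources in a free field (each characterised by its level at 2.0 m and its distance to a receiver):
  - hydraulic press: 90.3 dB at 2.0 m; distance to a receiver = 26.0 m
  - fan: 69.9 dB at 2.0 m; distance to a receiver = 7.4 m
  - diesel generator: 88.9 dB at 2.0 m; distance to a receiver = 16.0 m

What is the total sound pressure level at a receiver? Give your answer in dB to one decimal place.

Propagate each source to the receiver with L = L_ref − 20·log₁₀(r/r_ref), then add intensities.
hydraulic press: 90.3 − 20·log₁₀(26.0/2.0) = 90.3 − 22.28 = 68.02 dB.
fan: 69.9 − 20·log₁₀(7.4/2.0) = 69.9 − 11.36 = 58.54 dB.
diesel generator: 88.9 − 20·log₁₀(16.0/2.0) = 88.9 − 18.06 = 70.84 dB.
Σ 10^(L/10) = 1.918e+07 → L_total = 10·log₁₀(1.918e+07) = 72.83 dB.

72.8 dB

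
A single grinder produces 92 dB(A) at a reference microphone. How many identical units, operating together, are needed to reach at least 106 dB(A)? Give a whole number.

26

N identical sources give L₁ + 10·log₁₀ N, so require 10·log₁₀ N ≥ 106 − 92 = 14.0 dB.
N ≥ 10^(14.0/10) = 25.119, so N = 26.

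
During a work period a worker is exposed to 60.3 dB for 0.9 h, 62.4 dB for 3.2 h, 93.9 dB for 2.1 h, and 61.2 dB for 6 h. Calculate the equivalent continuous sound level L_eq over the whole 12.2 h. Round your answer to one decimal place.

Weight each interval's intensity by its duration and average over T = 12.2 h:
Σ tᵢ·10^(Lᵢ/10) = 0.9·10^(60.3/10) + 3.2·10^(62.4/10) + 2.1·10^(93.9/10) + 6·10^(61.2/10) = 5.169e+09.
L_eq = 10·log₁₀(5.169e+09/12.2) = 86.27 dB.

86.3 dB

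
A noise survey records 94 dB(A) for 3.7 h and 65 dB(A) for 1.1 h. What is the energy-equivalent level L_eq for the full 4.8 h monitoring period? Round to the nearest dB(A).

The energy average is taken in the linear domain: L_eq = 10·log₁₀[(Σ tᵢ·10^(Lᵢ/10))/T], T = 4.8 h.
Σ tᵢ·10^(Lᵢ/10) = 3.7·10^(94/10) + 1.1·10^(65/10) = 9.297e+09.
L_eq = 10·log₁₀(9.297e+09/4.8) = 92.87 dB(A).

93 dB(A)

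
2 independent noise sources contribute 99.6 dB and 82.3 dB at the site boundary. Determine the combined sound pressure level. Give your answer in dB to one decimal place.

99.7 dB

For uncorrelated sources the intensities add, so convert each level to linear form, sum, and take 10·log₁₀ of the total.
Σ 10^(L/10) = 10^(99.6/10) + 10^(82.3/10) = 9.290e+09.
L_total = 10·log₁₀(9.290e+09) = 99.68 dB.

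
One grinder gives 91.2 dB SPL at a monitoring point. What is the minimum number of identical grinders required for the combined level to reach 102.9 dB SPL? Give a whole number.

15

The shortfall is 102.9 − 91.2 = 11.7 dB, and N units add 10·log₁₀ N, so need 10·log₁₀ N ≥ 11.7.
N ≥ 10^(11.7/10) = 14.791, so N = 15.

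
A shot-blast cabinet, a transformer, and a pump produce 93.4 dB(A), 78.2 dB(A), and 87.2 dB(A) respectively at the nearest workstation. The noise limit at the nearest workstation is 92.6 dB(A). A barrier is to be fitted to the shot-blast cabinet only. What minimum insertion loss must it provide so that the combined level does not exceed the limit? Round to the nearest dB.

3 dB

The untreated sources together contribute 10^(78.2/10) + 10^(87.2/10) = 5.909e+08, i.e. 87.71 dB(A).
The limit corresponds to 10^(92.6/10) = 1.820e+09; subtracting the fixed part leaves 1.229e+09 for the shot-blast cabinet, i.e. 90.89 dB(A).
Required insertion loss = 93.4 − 90.89 = 2.51 dB.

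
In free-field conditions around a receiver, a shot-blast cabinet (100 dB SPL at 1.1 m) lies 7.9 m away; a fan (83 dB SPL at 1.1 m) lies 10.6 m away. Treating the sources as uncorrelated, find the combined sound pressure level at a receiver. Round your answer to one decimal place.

82.9 dB SPL

Apply inverse-square spreading to bring every level to the receiver, then sum 10^(L/10).
shot-blast cabinet: 100 − 20·log₁₀(7.9/1.1) = 100 − 17.12 = 82.88 dB SPL.
fan: 83 − 20·log₁₀(10.6/1.1) = 83 − 19.68 = 63.32 dB SPL.
Σ 10^(L/10) = 1.960e+08 → L_total = 10·log₁₀(1.960e+08) = 82.92 dB SPL.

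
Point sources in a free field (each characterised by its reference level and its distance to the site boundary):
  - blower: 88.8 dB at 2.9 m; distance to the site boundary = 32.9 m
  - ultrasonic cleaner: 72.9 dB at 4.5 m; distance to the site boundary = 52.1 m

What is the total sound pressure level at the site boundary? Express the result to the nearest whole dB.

Propagate each source to the receiver with L = L_ref − 20·log₁₀(r/r_ref), then add intensities.
blower: 88.8 − 20·log₁₀(32.9/2.9) = 88.8 − 21.10 = 67.70 dB.
ultrasonic cleaner: 72.9 − 20·log₁₀(52.1/4.5) = 72.9 − 21.27 = 51.63 dB.
Σ 10^(L/10) = 6.039e+06 → L_total = 10·log₁₀(6.039e+06) = 67.81 dB.

68 dB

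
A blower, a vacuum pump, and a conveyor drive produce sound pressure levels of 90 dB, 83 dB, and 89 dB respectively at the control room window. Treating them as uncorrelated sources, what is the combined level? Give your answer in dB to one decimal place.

Incoherent sources combine by intensity addition: L_total = 10·log₁₀(Σ 10^(L_i/10)).
Σ 10^(L/10) = 10^(90/10) + 10^(83/10) + 10^(89/10) = 1.994e+09.
L_total = 10·log₁₀(1.994e+09) = 93.00 dB.

93.0 dB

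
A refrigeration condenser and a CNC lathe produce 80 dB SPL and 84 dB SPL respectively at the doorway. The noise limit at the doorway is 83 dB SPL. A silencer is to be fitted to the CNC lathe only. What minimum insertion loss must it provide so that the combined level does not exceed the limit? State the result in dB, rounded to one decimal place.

Everything except the CNC lathe sums to 10^(80/10) = 1.000e+08 in linear terms, 80.00 dB SPL.
To meet 83 dB SPL overall, the treated CNC lathe may contribute at most 10^(83/10) − 1.000e+08 = 9.953e+07, i.e. 79.98 dB SPL.
Required insertion loss = 84 − 79.98 = 4.02 dB.

4.0 dB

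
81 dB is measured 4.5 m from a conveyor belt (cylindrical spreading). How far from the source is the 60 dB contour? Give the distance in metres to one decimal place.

Line-source spreading drops the level by 10·log₁₀(r₂/r₁); inverting, r₂/r₁ = 10^(ΔL/10).
r₂ = 4.5·10^((81−60)/10) = 4.5·10^(21.0/10) = 566.52 m.

566.5 m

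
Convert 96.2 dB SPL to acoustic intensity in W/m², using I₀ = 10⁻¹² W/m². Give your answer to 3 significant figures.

0.00417 W/m²

I = I₀·10^(L/10) = 10⁻¹² × 10^(96.2/10) = 10^(-2.380).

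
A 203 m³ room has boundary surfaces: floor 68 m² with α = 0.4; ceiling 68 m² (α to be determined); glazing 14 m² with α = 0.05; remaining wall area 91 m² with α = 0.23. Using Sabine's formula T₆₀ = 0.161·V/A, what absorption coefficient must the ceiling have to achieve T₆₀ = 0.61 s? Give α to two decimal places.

0.07

Required total absorption A = 0.161·203/0.61 = 53.58 m².
Absorption from the other surfaces = 68·0.4 + 14·0.05 + 91·0.23 = 48.83 m², so the ceiling must supply 4.75 m² over 68 m².
α = 4.75/68 = 0.070.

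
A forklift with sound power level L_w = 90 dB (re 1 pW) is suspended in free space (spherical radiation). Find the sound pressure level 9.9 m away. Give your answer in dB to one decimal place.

59.1 dB

Free-field spherical radiation: L_p = L_w − 10·log₁₀(4π·r²), r = 9.9 m.
4π·r² = 1232 m², 10·log₁₀ of that is 30.905 dB.
L_p = 90 − 30.905 = 59.10 dB.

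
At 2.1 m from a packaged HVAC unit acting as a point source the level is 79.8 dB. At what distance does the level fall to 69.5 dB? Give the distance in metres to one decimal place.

For a point source L₁ − L₂ = 20·log₁₀(r₂/r₁), so r₂ = r₁·10^((L₁−L₂)/20).
r₂ = 2.1·10^((79.8−69.5)/20) = 2.1·10^(10.3/20) = 6.87 m.

6.9 m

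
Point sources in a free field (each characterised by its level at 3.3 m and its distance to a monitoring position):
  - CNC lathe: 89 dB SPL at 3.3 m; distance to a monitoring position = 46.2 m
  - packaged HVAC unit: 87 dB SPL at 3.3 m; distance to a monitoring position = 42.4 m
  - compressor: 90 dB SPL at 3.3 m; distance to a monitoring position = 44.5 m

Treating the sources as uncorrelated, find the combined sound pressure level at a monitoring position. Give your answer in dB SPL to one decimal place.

Apply inverse-square spreading to bring every level to the receiver, then sum 10^(L/10).
CNC lathe: 89 − 20·log₁₀(46.2/3.3) = 89 − 22.92 = 66.08 dB SPL.
packaged HVAC unit: 87 − 20·log₁₀(42.4/3.3) = 87 − 22.18 = 64.82 dB SPL.
compressor: 90 − 20·log₁₀(44.5/3.3) = 90 − 22.60 = 67.40 dB SPL.
Σ 10^(L/10) = 1.259e+07 → L_total = 10·log₁₀(1.259e+07) = 71.00 dB SPL.

71.0 dB SPL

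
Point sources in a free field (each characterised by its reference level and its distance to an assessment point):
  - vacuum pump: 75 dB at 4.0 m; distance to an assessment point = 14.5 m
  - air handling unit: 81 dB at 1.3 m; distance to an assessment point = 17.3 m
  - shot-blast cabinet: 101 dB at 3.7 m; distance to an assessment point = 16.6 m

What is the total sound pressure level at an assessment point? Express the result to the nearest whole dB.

88 dB

Apply inverse-square spreading to bring every level to the receiver, then sum 10^(L/10).
vacuum pump: 75 − 20·log₁₀(14.5/4.0) = 75 − 11.19 = 63.81 dB.
air handling unit: 81 − 20·log₁₀(17.3/1.3) = 81 − 22.48 = 58.52 dB.
shot-blast cabinet: 101 − 20·log₁₀(16.6/3.7) = 101 − 13.04 = 87.96 dB.
Σ 10^(L/10) = 6.286e+08 → L_total = 10·log₁₀(6.286e+08) = 87.98 dB.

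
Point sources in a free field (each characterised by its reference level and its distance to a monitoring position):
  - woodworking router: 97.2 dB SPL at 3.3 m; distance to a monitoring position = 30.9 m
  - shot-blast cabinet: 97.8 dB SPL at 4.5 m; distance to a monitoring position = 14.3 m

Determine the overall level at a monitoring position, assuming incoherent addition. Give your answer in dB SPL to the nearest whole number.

Apply inverse-square spreading to bring every level to the receiver, then sum 10^(L/10).
woodworking router: 97.2 − 20·log₁₀(30.9/3.3) = 97.2 − 19.43 = 77.77 dB SPL.
shot-blast cabinet: 97.8 − 20·log₁₀(14.3/4.5) = 97.8 − 10.04 = 87.76 dB SPL.
Σ 10^(L/10) = 6.566e+08 → L_total = 10·log₁₀(6.566e+08) = 88.17 dB SPL.

88 dB SPL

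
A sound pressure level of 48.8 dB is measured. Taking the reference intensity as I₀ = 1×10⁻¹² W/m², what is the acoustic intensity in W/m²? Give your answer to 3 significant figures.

7.59e-08 W/m²

I = I₀·10^(L/10) = 10⁻¹² × 10^(48.8/10) = 10^(-7.120).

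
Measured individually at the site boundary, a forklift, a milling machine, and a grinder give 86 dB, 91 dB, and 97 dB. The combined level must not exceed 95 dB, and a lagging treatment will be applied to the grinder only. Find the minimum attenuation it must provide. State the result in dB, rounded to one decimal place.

The untreated sources together contribute 10^(86/10) + 10^(91/10) = 1.657e+09, i.e. 92.19 dB.
The limit corresponds to 10^(95/10) = 3.162e+09; subtracting the fixed part leaves 1.505e+09 for the grinder, i.e. 91.78 dB.
Required insertion loss = 97 − 91.78 = 5.22 dB.

5.2 dB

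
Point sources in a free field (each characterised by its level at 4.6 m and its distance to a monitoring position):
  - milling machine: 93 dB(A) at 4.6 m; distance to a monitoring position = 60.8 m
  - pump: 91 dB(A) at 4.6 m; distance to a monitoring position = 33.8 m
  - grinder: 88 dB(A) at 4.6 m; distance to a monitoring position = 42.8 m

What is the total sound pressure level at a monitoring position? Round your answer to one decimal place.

76.2 dB(A)

First find each source's level at the receiver (point-source: −20·log₁₀(r/r_ref)), then combine on an intensity basis.
milling machine: 93 − 20·log₁₀(60.8/4.6) = 93 − 22.42 = 70.58 dB(A).
pump: 91 − 20·log₁₀(33.8/4.6) = 91 − 17.32 = 73.68 dB(A).
grinder: 88 − 20·log₁₀(42.8/4.6) = 88 − 19.37 = 68.63 dB(A).
Σ 10^(L/10) = 4.203e+07 → L_total = 10·log₁₀(4.203e+07) = 76.24 dB(A).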